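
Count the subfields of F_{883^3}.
F_{883^3} has 2 subfields

The subfields of F_{p^n} are exactly the fields F_{p^d} for d | n (each is the fixed field of the unique index-d subgroup of Gal(F_{p^n}/F_p) ≅ Z/nZ). The divisors of n = 3 are {1, 3}, giving 2 subfields: F_{883^1}, F_{883^3}.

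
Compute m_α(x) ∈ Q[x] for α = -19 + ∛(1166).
m_α(x) = x^3 + 57x^2 + 1083x + 5693

Set β = α + 19 = ∛(1166), so β^3 = 1166. Then (α + 19)^3 - 1166 = 0, i.e. α is a root of g(x) = (x + 19)^3 - 1166 = x^3 + 57x^2 + 1083x + 5693. Since g(x) = h(x + 19) where h(x) = x^3 - 1166, and h is irreducible over Q (because 1166 is not a perfect cube, so h has no rational root, and a monic cubic with no rational root is irreducible), g is also irreducible (irreducibility is preserved under the substitution x → x + 19). Hence m_α(x) = x^3 + 57x^2 + 1083x + 5693.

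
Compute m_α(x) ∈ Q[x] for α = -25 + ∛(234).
m_α(x) = x^3 + 75x^2 + 1875x + 15391

Set β = α + 25 = ∛(234), so β^3 = 234. Then (α + 25)^3 - 234 = 0, i.e. α is a root of g(x) = (x + 25)^3 - 234 = x^3 + 75x^2 + 1875x + 15391. Since g(x) = h(x + 25) where h(x) = x^3 - 234, and h is irreducible over Q (because 234 is not a perfect cube, so h has no rational root, and a monic cubic with no rational root is irreducible), g is also irreducible (irreducibility is preserved under the substitution x → x + 25). Hence m_α(x) = x^3 + 75x^2 + 1875x + 15391.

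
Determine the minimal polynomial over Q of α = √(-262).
m_α(x) = x^2 + 262

α satisfies α^2 + 262 = 0, so x^2 + 262 annihilates α. Since d = -262 is squarefree and ≠ 1, it is not a perfect square in Q, so x^2 + 262 has no rational root and is therefore irreducible over Q (a degree-2 polynomial over a field is irreducible iff it has no root). Hence m_α(x) = x^2 + 262.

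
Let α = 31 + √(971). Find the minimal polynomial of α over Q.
m_α(x) = x^2 - 62x - 10

From α - 31 = √(971), squaring gives (α - 31)^2 = 971, i.e. α^2 - 62α + 961 = 971, so α^2 - 62α - 10 = 0. The discriminant of x^2 - 62x - 10 is (-62)^2 - 4·(-10) = 3844 + 40 = 3884, and 4·(971) is not a perfect square in Q since 971 is squarefree and ≠ 1. Hence x^2 - 62x - 10 is irreducible over Q and is the minimal polynomial of α.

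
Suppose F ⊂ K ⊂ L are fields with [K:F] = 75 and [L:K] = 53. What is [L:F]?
[L:F] = 3975

The tower law says that for any tower of field extensions F ⊂ K ⊂ L with finite degrees, [L:F] = [L:K] · [K:F]. Here this gives [L:F] = 53 · 75 = 3975.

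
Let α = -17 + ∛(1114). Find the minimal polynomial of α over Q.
m_α(x) = x^3 + 51x^2 + 867x + 3799

Set β = α + 17 = ∛(1114), so β^3 = 1114. Then (α + 17)^3 - 1114 = 0, i.e. α is a root of g(x) = (x + 17)^3 - 1114 = x^3 + 51x^2 + 867x + 3799. Since g(x) = h(x + 17) where h(x) = x^3 - 1114, and h is irreducible over Q (because 1114 is not a perfect cube, so h has no rational root, and a monic cubic with no rational root is irreducible), g is also irreducible (irreducibility is preserved under the substitution x → x + 17). Hence m_α(x) = x^3 + 51x^2 + 867x + 3799.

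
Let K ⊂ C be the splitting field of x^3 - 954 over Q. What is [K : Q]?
[K : Q] = 6

The roots of x^3 - 954 are ∛954, ω∛954, ω^2∛954 where ω = e^(2πi/3) is a primitive cube root of unity, so K = Q(∛954, ω). Now [Q(∛954):Q] = 3 (since 954 is not a perfect cube, x^3 - 954 is irreducible) and [Q(ω):Q] = 2. Both 2 and 3 divide [K:Q], and [K:Q] ≤ 3·2 = 6, so [K:Q] = 6. (Equivalently: Q(∛954) ⊂ R but ω ∉ R, so [K : Q(∛954)] = 2.)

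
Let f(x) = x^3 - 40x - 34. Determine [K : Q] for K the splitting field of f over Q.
[K : Q] = 6

By the rational root test, any rational root of the monic integer polynomial f(x) = x^3 - 40x - 34 must be an integer dividing the constant term -34, i.e. one of ±{1, 2, 17, 34}. Evaluating: f(1) = -73, f(-1) = 5, f(2) = -106, f(-2) = 38, f(17) = 4199, f(-17) = -4267, f(34) = 37910, f(-34) = -37978; none is 0, so f has no rational root and is therefore irreducible over Q (a cubic with no linear factor over a field is irreducible). For an irreducible cubic, the Galois group is A_3 or S_3 according as the discriminant disc(f) = -4a^3 - 27b^2 = -4·(-40)^3 - 27·(-34)^2 = 224788 is or is not a square in Q. Here disc(f) = 224788 is not a perfect square in Q, so the Galois group of f over Q is not contained in A_3 and must be all of S_3. The splitting field has degree |S_3| = 6 over Q, so [K : Q] = 6.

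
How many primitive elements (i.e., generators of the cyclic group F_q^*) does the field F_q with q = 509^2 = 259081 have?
There are φ(259080) = 64512 primitive elements

F_q^* is cyclic of order q - 1 = 259080. A cyclic group of order m has exactly φ(m) generators. Here m = 259080 = 2^3 · 3 · 5 · 17 · 127, so the number of primitive elements is φ(259080) = 64512.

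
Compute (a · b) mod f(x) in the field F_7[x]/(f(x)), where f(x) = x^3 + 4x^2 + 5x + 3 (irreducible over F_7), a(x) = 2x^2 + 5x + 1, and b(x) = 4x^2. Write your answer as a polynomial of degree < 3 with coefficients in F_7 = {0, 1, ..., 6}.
a · b ≡ 5x^2 + x + 1 (mod f(x))

Multiply in F_7[x]: a(x)·b(x) = (2x^2 + 5x + 1)·(4x^2) = x^4 + 6x^3 + 4x^2. This has degree ≥ 3, so divide by f(x) over F_7: x^4 + 6x^3 + 4x^2 = (x + 2)·(x^3 + 4x^2 + 5x + 3) + (5x^2 + x + 1). Hence a·b ≡ 5x^2 + x + 1 (mod f). (F_7[x]/(f) is a field with 7^3 = 343 elements since f is irreducible of degree 3.)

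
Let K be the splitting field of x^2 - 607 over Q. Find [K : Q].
[K : Q] = 2

f(x) = x^2 - 607 factors as (x - √607)(x + √607). The splitting field is K = Q(√607). Since 607 is squarefree and > 1, it is not a perfect square, so x^2 - 607 is irreducible over Q and [Q(√607) : Q] = 2. Hence [K : Q] = 2.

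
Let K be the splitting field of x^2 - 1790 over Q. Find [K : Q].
[K : Q] = 2

f(x) = x^2 - 1790 factors as (x - √1790)(x + √1790). The splitting field is K = Q(√1790). Since 1790 is squarefree and > 1, it is not a perfect square, so x^2 - 1790 is irreducible over Q and [Q(√1790) : Q] = 2. Hence [K : Q] = 2.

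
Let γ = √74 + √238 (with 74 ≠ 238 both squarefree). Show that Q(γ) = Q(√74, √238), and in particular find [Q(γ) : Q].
[Q(γ) : Q] = 4 (equivalently, Q(γ) = Q(√74, √238))

Obviously Q(γ) ⊆ Q(√74, √238), and [Q(√74, √238):Q] = 4 (since 74, 238 are distinct squarefree integers > 1 with 17612 not a perfect square). To show equality we compute the minimal polynomial of γ. From γ = √74 + √238: γ^2 = 74 + 2√(17612) + 238 = 312 + 2√(17612), so γ^2 - 312 = 2√(17612); squaring, (γ^2 - 312)^2 = 4·17612, i.e. γ^4 - 624γ^2 + 97344 - 70448 = 0, i.e. γ^4 - 624γ^2 + 26896 = 0. So γ is a root of x^4 - 624x^2 + 26896. This polynomial is irreducible over Q: it has no rational root (each ±√74 ± √238 is irrational), and any factorization into two quadratics over Q would force √(17612) ∈ Q (pairing opposite roots) or √74, √238 ∈ Q (other pairings), all impossible. Hence [Q(γ):Q] = 4 = [Q(√74, √238):Q], so Q(γ) = Q(√74, √238).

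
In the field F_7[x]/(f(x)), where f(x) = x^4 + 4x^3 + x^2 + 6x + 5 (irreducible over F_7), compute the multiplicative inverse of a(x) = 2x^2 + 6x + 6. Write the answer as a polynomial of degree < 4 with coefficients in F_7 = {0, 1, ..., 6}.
a(x)^(-1) ≡ 6x^3 + x^2 (mod f(x))

Since f is irreducible over F_7, F_7[x]/(f) is a field and a(x) ≠ 0 has an inverse. Apply the extended Euclidean algorithm to f(x) and a(x) in F_7[x]: f(x) = (4x^2 + 4x + 1)·a(x) + (4x + 6);  a(x) = (4x + 6)·(4x + 6) + (5). The last nonzero remainder is the constant 5 = gcd(f, a) in F_7. Back-substituting through the division chain expresses 5 = s(x)·a(x) + t(x)·f(x) with s(x) ≡ 2x^3 + 5x^2 (mod f), so (2x^3 + 5x^2)·a(x) ≡ 5 (mod f). Multiplying by 5^(-1) ≡ 3 in F_7 gives a(x)^(-1) ≡ 3·(2x^3 + 5x^2) ≡ 6x^3 + x^2 (mod f). Check: (2x^2 + 6x + 6)·(6x^3 + x^2) = 5x^5 + 3x^4 + 6x^2 ≡ 1 (mod x^4 + 4x^3 + x^2 + 6x + 5).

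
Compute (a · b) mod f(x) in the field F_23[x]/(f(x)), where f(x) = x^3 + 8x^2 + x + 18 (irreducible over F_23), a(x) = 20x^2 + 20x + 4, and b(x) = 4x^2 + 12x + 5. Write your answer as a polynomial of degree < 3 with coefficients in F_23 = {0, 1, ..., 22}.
a · b ≡ 7x^2 + 17x + 7 (mod f(x))

Multiply in F_23[x]: a(x)·b(x) = (20x^2 + 20x + 4)·(4x^2 + 12x + 5) = 11x^4 + 21x^3 + 11x^2 + 10x + 20. This has degree ≥ 3, so divide by f(x) over F_23: 11x^4 + 21x^3 + 11x^2 + 10x + 20 = (11x + 2)·(x^3 + 8x^2 + x + 18) + (7x^2 + 17x + 7). Hence a·b ≡ 7x^2 + 17x + 7 (mod f). (F_23[x]/(f) is a field with 23^3 = 12167 elements since f is irreducible of degree 3.)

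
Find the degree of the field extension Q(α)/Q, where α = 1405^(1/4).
[Q(α):Q] = 4

α is a root of x^4 - 1405. By Eisenstein's criterion at the prime p = 5 (which divides the constant term 1405 but p^2 = 25 does not, since 1405 is squarefree), x^4 - 1405 is irreducible over Q. Hence [Q(α):Q] = 4.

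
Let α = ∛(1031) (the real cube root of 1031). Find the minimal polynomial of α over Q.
m_α(x) = x^3 - 1031

α satisfies α^3 = 1031, so x^3 - 1031 annihilates α. By the rational root test, a rational root p/q (in lowest terms) of x^3 - 1031 would satisfy p^3 = 1031 q^3, forcing q = 1 and p^3 = 1031; but 1031 is not a perfect cube, contradiction. A monic cubic over Q with no rational root is irreducible (any nontrivial factorization would include a linear factor). Hence x^3 - 1031 is the minimal polynomial of α, and in particular [Q(α):Q] = 3.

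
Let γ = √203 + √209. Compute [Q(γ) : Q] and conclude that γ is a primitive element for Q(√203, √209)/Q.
[Q(γ) : Q] = 4 (equivalently, Q(γ) = Q(√203, √209))

Obviously Q(γ) ⊆ Q(√203, √209), and [Q(√203, √209):Q] = 4 (since 203, 209 are distinct squarefree integers > 1 with 42427 not a perfect square). To show equality we compute the minimal polynomial of γ. From γ = √203 + √209: γ^2 = 203 + 2√(42427) + 209 = 412 + 2√(42427), so γ^2 - 412 = 2√(42427); squaring, (γ^2 - 412)^2 = 4·42427, i.e. γ^4 - 824γ^2 + 169744 - 169708 = 0, i.e. γ^4 - 824γ^2 + 36 = 0. So γ is a root of x^4 - 824x^2 + 36. This polynomial is irreducible over Q: it has no rational root (each ±√203 ± √209 is irrational), and any factorization into two quadratics over Q would force √(42427) ∈ Q (pairing opposite roots) or √203, √209 ∈ Q (other pairings), all impossible. Hence [Q(γ):Q] = 4 = [Q(√203, √209):Q], so Q(γ) = Q(√203, √209).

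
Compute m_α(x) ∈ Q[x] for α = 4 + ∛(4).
m_α(x) = x^3 - 12x^2 + 48x - 68

Set β = α - 4 = ∛(4), so β^3 = 4. Then (α - 4)^3 - 4 = 0, i.e. α is a root of g(x) = (x - 4)^3 - 4 = x^3 - 12x^2 + 48x - 68. Since g(x) = h(x - 4) where h(x) = x^3 - 4, and h is irreducible over Q (because 4 is not a perfect cube, so h has no rational root, and a monic cubic with no rational root is irreducible), g is also irreducible (irreducibility is preserved under the substitution x → x - 4). Hence m_α(x) = x^3 - 12x^2 + 48x - 68.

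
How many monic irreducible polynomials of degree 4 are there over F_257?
There are 1090601088 monic irreducible polynomials of degree 4 over F_257

Each element of F_{257^4} that lies in no proper subfield is a root of exactly one monic irreducible of degree 4 over F_257, and each such polynomial has 4 distinct roots in F_{257^4}. By Möbius inversion the count is N_257(4) = (1/4) Σ_{d|4} μ(4/d) · 257^d = (1/4)(μ(4)·257^1 + μ(2)·257^2 + μ(1)·257^4) = 4362404352/4 = 1090601088.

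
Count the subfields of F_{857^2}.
F_{857^2} has 2 subfields

The subfields of F_{p^n} are exactly the fields F_{p^d} for d | n (each is the fixed field of the unique index-d subgroup of Gal(F_{p^n}/F_p) ≅ Z/nZ). The divisors of n = 2 are {1, 2}, giving 2 subfields: F_{857^1}, F_{857^2}.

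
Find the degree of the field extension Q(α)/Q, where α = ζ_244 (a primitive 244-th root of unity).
[Q(α):Q] = 120

The minimal polynomial of ζ_244 over Q is the 244-th cyclotomic polynomial Φ_244(x), which is irreducible over Q and has degree φ(244) = 120. Hence [Q(α):Q] = φ(244) = 120.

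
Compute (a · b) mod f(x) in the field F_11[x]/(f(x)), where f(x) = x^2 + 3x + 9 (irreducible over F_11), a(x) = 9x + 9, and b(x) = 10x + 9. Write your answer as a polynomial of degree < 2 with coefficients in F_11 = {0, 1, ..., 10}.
a · b ≡ 8 (mod f(x))

Multiply in F_11[x]: a(x)·b(x) = (9x + 9)·(10x + 9) = 2x^2 + 6x + 4. This has degree ≥ 2, so divide by f(x) over F_11: 2x^2 + 6x + 4 = (2)·(x^2 + 3x + 9) + (8). Hence a·b ≡ 8 (mod f). (F_11[x]/(f) is a field with 11^2 = 121 elements since f is irreducible of degree 2.)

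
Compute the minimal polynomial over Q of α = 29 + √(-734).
m_α(x) = x^2 - 58x + 1575

From α - 29 = √(-734), squaring gives (α - 29)^2 = -734, i.e. α^2 - 58α + 841 = -734, so α^2 - 58α + 1575 = 0. The discriminant of x^2 - 58x + 1575 is (-58)^2 - 4·(1575) = 3364 - 6300 = -2936, and 4·(-734) is not a perfect square in Q since -734 is squarefree and ≠ 1. Hence x^2 - 58x + 1575 is irreducible over Q and is the minimal polynomial of α.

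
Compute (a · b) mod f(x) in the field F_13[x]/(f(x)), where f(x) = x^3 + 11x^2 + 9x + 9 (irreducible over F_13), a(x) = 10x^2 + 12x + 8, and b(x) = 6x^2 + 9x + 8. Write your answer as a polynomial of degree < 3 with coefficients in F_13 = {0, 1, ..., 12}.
a · b ≡ 2x + 9 (mod f(x))

Multiply in F_13[x]: a(x)·b(x) = (10x^2 + 12x + 8)·(6x^2 + 9x + 8) = 8x^4 + 6x^3 + 2x^2 + 12x + 12. This has degree ≥ 3, so divide by f(x) over F_13: 8x^4 + 6x^3 + 2x^2 + 12x + 12 = (8x + 9)·(x^3 + 11x^2 + 9x + 9) + (2x + 9). Hence a·b ≡ 2x + 9 (mod f). (F_13[x]/(f) is a field with 13^3 = 2197 elements since f is irreducible of degree 3.)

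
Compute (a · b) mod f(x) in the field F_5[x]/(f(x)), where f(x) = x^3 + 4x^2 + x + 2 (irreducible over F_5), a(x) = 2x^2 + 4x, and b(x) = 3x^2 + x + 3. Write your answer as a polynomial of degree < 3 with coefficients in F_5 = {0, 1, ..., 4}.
a · b ≡ 4x^2 (mod f(x))

Multiply in F_5[x]: a(x)·b(x) = (2x^2 + 4x)·(3x^2 + x + 3) = x^4 + 4x^3 + 2x. This has degree ≥ 3, so divide by f(x) over F_5: x^4 + 4x^3 + 2x = (x)·(x^3 + 4x^2 + x + 2) + (4x^2). Hence a·b ≡ 4x^2 (mod f). (F_5[x]/(f) is a field with 5^3 = 125 elements since f is irreducible of degree 3.)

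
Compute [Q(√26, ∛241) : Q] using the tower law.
[Q(√26, ∛241) : Q] = 6

Let L = Q(√26, ∛241). Since Q(√26) ⊂ L and [Q(√26):Q] = 2, the tower law gives 2 | [L:Q]. Likewise Q(∛241) ⊂ L with [Q(∛241):Q] = 3 (because 241 is not a perfect cube), so 3 | [L:Q]. As gcd(2,3) = 1, [L:Q] is divisible by 6. Conversely L is generated over Q by √26 and ∛241, so [L:Q] ≤ 2·3 = 6. Therefore [Q(√26, ∛241) : Q] = 6.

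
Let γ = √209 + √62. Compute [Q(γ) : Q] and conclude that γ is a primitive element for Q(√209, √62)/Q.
[Q(γ) : Q] = 4 (equivalently, Q(γ) = Q(√209, √62))

Obviously Q(γ) ⊆ Q(√209, √62), and [Q(√209, √62):Q] = 4 (since 209, 62 are distinct squarefree integers > 1 with 12958 not a perfect square). To show equality we compute the minimal polynomial of γ. From γ = √209 + √62: γ^2 = 209 + 2√(12958) + 62 = 271 + 2√(12958), so γ^2 - 271 = 2√(12958); squaring, (γ^2 - 271)^2 = 4·12958, i.e. γ^4 - 542γ^2 + 73441 - 51832 = 0, i.e. γ^4 - 542γ^2 + 21609 = 0. So γ is a root of x^4 - 542x^2 + 21609. This polynomial is irreducible over Q: it has no rational root (each ±√209 ± √62 is irrational), and any factorization into two quadratics over Q would force √(12958) ∈ Q (pairing opposite roots) or √209, √62 ∈ Q (other pairings), all impossible. Hence [Q(γ):Q] = 4 = [Q(√209, √62):Q], so Q(γ) = Q(√209, √62).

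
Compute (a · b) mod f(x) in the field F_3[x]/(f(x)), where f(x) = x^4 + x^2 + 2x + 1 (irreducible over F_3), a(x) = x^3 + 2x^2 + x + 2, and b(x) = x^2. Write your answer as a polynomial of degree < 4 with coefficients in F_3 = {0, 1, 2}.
a · b ≡ x^2 + x + 1 (mod f(x))

Multiply in F_3[x]: a(x)·b(x) = (x^3 + 2x^2 + x + 2)·(x^2) = x^5 + 2x^4 + x^3 + 2x^2. This has degree ≥ 4, so divide by f(x) over F_3: x^5 + 2x^4 + x^3 + 2x^2 = (x + 2)·(x^4 + x^2 + 2x + 1) + (x^2 + x + 1). Hence a·b ≡ x^2 + x + 1 (mod f). (F_3[x]/(f) is a field with 3^4 = 81 elements since f is irreducible of degree 4.)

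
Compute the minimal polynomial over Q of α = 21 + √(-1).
m_α(x) = x^2 - 42x + 442

From α - 21 = √(-1), squaring gives (α - 21)^2 = -1, i.e. α^2 - 42α + 441 = -1, so α^2 - 42α + 442 = 0. The discriminant of x^2 - 42x + 442 is (-42)^2 - 4·(442) = 1764 - 1768 = -4, and 4·(-1) is not a perfect square in Q since -1 is squarefree and ≠ 1. Hence x^2 - 42x + 442 is irreducible over Q and is the minimal polynomial of α.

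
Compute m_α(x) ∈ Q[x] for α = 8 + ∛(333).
m_α(x) = x^3 - 24x^2 + 192x - 845

Set β = α - 8 = ∛(333), so β^3 = 333. Then (α - 8)^3 - 333 = 0, i.e. α is a root of g(x) = (x - 8)^3 - 333 = x^3 - 24x^2 + 192x - 845. Since g(x) = h(x - 8) where h(x) = x^3 - 333, and h is irreducible over Q (because 333 is not a perfect cube, so h has no rational root, and a monic cubic with no rational root is irreducible), g is also irreducible (irreducibility is preserved under the substitution x → x - 8). Hence m_α(x) = x^3 - 24x^2 + 192x - 845.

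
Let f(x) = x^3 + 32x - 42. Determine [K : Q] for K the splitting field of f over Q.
[K : Q] = 6

By the rational root test, any rational root of the monic integer polynomial f(x) = x^3 + 32x - 42 must be an integer dividing the constant term -42, i.e. one of ±{1, 2, 3, 6, 7, 14, 21, 42}. Evaluating: f(1) = -9, f(-1) = -75, f(2) = 30, f(-2) = -114, f(3) = 81, f(-3) = -165, f(6) = 366, f(-6) = -450, f(7) = 525, f(-7) = -609, f(14) = 3150, f(-14) = -3234, f(21) = 9891, f(-21) = -9975, f(42) = 75390, f(-42) = -75474; none is 0, so f has no rational root and is therefore irreducible over Q (a cubic with no linear factor over a field is irreducible). For an irreducible cubic, the Galois group is A_3 or S_3 according as the discriminant disc(f) = -4a^3 - 27b^2 = -4·(32)^3 - 27·(-42)^2 = -178700 is or is not a square in Q. Here disc(f) = -178700 is not a perfect square in Q, so the Galois group of f over Q is not contained in A_3 and must be all of S_3. The splitting field has degree |S_3| = 6 over Q, so [K : Q] = 6.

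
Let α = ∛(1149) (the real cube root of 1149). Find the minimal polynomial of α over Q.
m_α(x) = x^3 - 1149

α satisfies α^3 = 1149, so x^3 - 1149 annihilates α. By the rational root test, a rational root p/q (in lowest terms) of x^3 - 1149 would satisfy p^3 = 1149 q^3, forcing q = 1 and p^3 = 1149; but 1149 is not a perfect cube, contradiction. A monic cubic over Q with no rational root is irreducible (any nontrivial factorization would include a linear factor). Hence x^3 - 1149 is the minimal polynomial of α, and in particular [Q(α):Q] = 3.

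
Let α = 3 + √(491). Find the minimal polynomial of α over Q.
m_α(x) = x^2 - 6x - 482

From α - 3 = √(491), squaring gives (α - 3)^2 = 491, i.e. α^2 - 6α + 9 = 491, so α^2 - 6α - 482 = 0. The discriminant of x^2 - 6x - 482 is (-6)^2 - 4·(-482) = 36 + 1928 = 1964, and 4·(491) is not a perfect square in Q since 491 is squarefree and ≠ 1. Hence x^2 - 6x - 482 is irreducible over Q and is the minimal polynomial of α.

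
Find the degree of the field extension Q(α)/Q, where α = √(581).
[Q(α):Q] = 2

[Q(α):Q] equals the degree of the minimal polynomial of α. Here α^2 = 581 and x^2 - 581 is irreducible (d = 581 is squarefree, ≠ 1, hence not a square), so deg(m_α) = 2. Thus [Q(α):Q] = 2.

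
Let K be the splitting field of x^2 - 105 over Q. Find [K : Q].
[K : Q] = 2

f(x) = x^2 - 105 factors as (x - √105)(x + √105). The splitting field is K = Q(√105). Since 105 is squarefree and > 1, it is not a perfect square, so x^2 - 105 is irreducible over Q and [Q(√105) : Q] = 2. Hence [K : Q] = 2.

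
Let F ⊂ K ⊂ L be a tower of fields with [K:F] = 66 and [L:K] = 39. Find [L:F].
[L:F] = 2574

The tower law says that for any tower of field extensions F ⊂ K ⊂ L with finite degrees, [L:F] = [L:K] · [K:F]. Here this gives [L:F] = 39 · 66 = 2574.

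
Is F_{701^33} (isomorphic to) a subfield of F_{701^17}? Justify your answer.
No: F_{701^33} is not a subfield of F_{701^17}

F_{p^m} embeds in F_{p^n} iff m | n. Here 33 ∤ 17 (since 17 = 0·33 + 17 with remainder 17 ≠ 0), so F_{701^33} is not a subfield of F_{701^17}. Equivalently: if it were, the tower law would give 33 = [F_{701^33}:F_701] dividing [F_{701^17}:F_701] = 17, contradiction.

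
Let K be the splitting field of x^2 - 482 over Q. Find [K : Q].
[K : Q] = 2

f(x) = x^2 - 482 factors as (x - √482)(x + √482). The splitting field is K = Q(√482). Since 482 is squarefree and > 1, it is not a perfect square, so x^2 - 482 is irreducible over Q and [Q(√482) : Q] = 2. Hence [K : Q] = 2.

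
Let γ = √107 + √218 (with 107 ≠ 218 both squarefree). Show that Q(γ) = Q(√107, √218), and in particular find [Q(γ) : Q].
[Q(γ) : Q] = 4 (equivalently, Q(γ) = Q(√107, √218))

Obviously Q(γ) ⊆ Q(√107, √218), and [Q(√107, √218):Q] = 4 (since 107, 218 are distinct squarefree integers > 1 with 23326 not a perfect square). To show equality we compute the minimal polynomial of γ. From γ = √107 + √218: γ^2 = 107 + 2√(23326) + 218 = 325 + 2√(23326), so γ^2 - 325 = 2√(23326); squaring, (γ^2 - 325)^2 = 4·23326, i.e. γ^4 - 650γ^2 + 105625 - 93304 = 0, i.e. γ^4 - 650γ^2 + 12321 = 0. So γ is a root of x^4 - 650x^2 + 12321. This polynomial is irreducible over Q: it has no rational root (each ±√107 ± √218 is irrational), and any factorization into two quadratics over Q would force √(23326) ∈ Q (pairing opposite roots) or √107, √218 ∈ Q (other pairings), all impossible. Hence [Q(γ):Q] = 4 = [Q(√107, √218):Q], so Q(γ) = Q(√107, √218).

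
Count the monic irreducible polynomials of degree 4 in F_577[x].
There are 27710346528 monic irreducible polynomials of degree 4 over F_577

Each element of F_{577^4} that lies in no proper subfield is a root of exactly one monic irreducible of degree 4 over F_577, and each such polynomial has 4 distinct roots in F_{577^4}. By Möbius inversion the count is N_577(4) = (1/4) Σ_{d|4} μ(4/d) · 577^d = (1/4)(μ(4)·577^1 + μ(2)·577^2 + μ(1)·577^4) = 110841386112/4 = 27710346528.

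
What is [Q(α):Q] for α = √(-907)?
[Q(α):Q] = 2

[Q(α):Q] equals the degree of the minimal polynomial of α. Here α^2 = -907 and x^2 + 907 is irreducible (d = -907 is squarefree, ≠ 1, hence not a square), so deg(m_α) = 2. Thus [Q(α):Q] = 2.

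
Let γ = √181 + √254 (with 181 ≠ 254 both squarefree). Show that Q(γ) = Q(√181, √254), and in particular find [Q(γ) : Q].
[Q(γ) : Q] = 4 (equivalently, Q(γ) = Q(√181, √254))

Obviously Q(γ) ⊆ Q(√181, √254), and [Q(√181, √254):Q] = 4 (since 181, 254 are distinct squarefree integers > 1 with 45974 not a perfect square). To show equality we compute the minimal polynomial of γ. From γ = √181 + √254: γ^2 = 181 + 2√(45974) + 254 = 435 + 2√(45974), so γ^2 - 435 = 2√(45974); squaring, (γ^2 - 435)^2 = 4·45974, i.e. γ^4 - 870γ^2 + 189225 - 183896 = 0, i.e. γ^4 - 870γ^2 + 5329 = 0. So γ is a root of x^4 - 870x^2 + 5329. This polynomial is irreducible over Q: it has no rational root (each ±√181 ± √254 is irrational), and any factorization into two quadratics over Q would force √(45974) ∈ Q (pairing opposite roots) or √181, √254 ∈ Q (other pairings), all impossible. Hence [Q(γ):Q] = 4 = [Q(√181, √254):Q], so Q(γ) = Q(√181, √254).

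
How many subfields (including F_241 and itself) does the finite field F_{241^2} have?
F_{241^2} has 2 subfields

The subfields of F_{p^n} are exactly the fields F_{p^d} for d | n (each is the fixed field of the unique index-d subgroup of Gal(F_{p^n}/F_p) ≅ Z/nZ). The divisors of n = 2 are {1, 2}, giving 2 subfields: F_{241^1}, F_{241^2}.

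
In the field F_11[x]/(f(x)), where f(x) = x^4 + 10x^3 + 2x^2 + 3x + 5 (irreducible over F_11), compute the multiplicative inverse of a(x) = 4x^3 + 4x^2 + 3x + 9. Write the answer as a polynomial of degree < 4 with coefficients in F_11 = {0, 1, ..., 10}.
a(x)^(-1) ≡ 8x^3 + 3x^2 + 7x + 2 (mod f(x))

Since f is irreducible over F_11, F_11[x]/(f) is a field and a(x) ≠ 0 has an inverse. Apply the extended Euclidean algorithm to f(x) and a(x) in F_11[x]: f(x) = (3x + 5)·a(x) + (6x^2 + 5x + 4);  a(x) = (8x + 5)·(6x^2 + 5x + 4) + (x);  (6x^2 + 5x + 4) = (6x + 5)·(x) + (4). The last nonzero remainder is the constant 4 = gcd(f, a) in F_11. Back-substituting through the division chain expresses 4 = s(x)·a(x) + t(x)·f(x) with s(x) ≡ 10x^3 + x^2 + 6x + 8 (mod f), so (10x^3 + x^2 + 6x + 8)·a(x) ≡ 4 (mod f). Multiplying by 4^(-1) ≡ 3 in F_11 gives a(x)^(-1) ≡ 3·(10x^3 + x^2 + 6x + 8) ≡ 8x^3 + 3x^2 + 7x + 2 (mod f). Check: (4x^3 + 4x^2 + 3x + 9)·(8x^3 + 3x^2 + 7x + 2) = 10x^6 + 9x^4 + 7x^3 + x^2 + 3x + 7 ≡ 1 (mod x^4 + 10x^3 + 2x^2 + 3x + 5).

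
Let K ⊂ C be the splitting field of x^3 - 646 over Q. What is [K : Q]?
[K : Q] = 6

The roots of x^3 - 646 are ∛646, ω∛646, ω^2∛646 where ω = e^(2πi/3) is a primitive cube root of unity, so K = Q(∛646, ω). Now [Q(∛646):Q] = 3 (since 646 is not a perfect cube, x^3 - 646 is irreducible) and [Q(ω):Q] = 2. Both 2 and 3 divide [K:Q], and [K:Q] ≤ 3·2 = 6, so [K:Q] = 6. (Equivalently: Q(∛646) ⊂ R but ω ∉ R, so [K : Q(∛646)] = 2.)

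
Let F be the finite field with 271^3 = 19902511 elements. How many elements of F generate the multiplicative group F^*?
There are φ(19902510) = 5307120 primitive elements

F_q^* is cyclic of order q - 1 = 19902510. A cyclic group of order m has exactly φ(m) generators. Here m = 19902510 = 2 · 3^4 · 5 · 24571, so the number of primitive elements is φ(19902510) = 5307120.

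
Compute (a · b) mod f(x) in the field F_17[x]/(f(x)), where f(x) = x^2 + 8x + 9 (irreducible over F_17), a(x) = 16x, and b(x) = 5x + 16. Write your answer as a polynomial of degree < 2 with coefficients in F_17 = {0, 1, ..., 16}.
a · b ≡ 7x + 11 (mod f(x))

Multiply in F_17[x]: a(x)·b(x) = (16x)·(5x + 16) = 12x^2 + x. This has degree ≥ 2, so divide by f(x) over F_17: 12x^2 + x = (12)·(x^2 + 8x + 9) + (7x + 11). Hence a·b ≡ 7x + 11 (mod f). (F_17[x]/(f) is a field with 17^2 = 289 elements since f is irreducible of degree 2.)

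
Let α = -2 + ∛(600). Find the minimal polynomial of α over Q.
m_α(x) = x^3 + 6x^2 + 12x - 592

Set β = α + 2 = ∛(600), so β^3 = 600. Then (α + 2)^3 - 600 = 0, i.e. α is a root of g(x) = (x + 2)^3 - 600 = x^3 + 6x^2 + 12x - 592. Since g(x) = h(x + 2) where h(x) = x^3 - 600, and h is irreducible over Q (because 600 is not a perfect cube, so h has no rational root, and a monic cubic with no rational root is irreducible), g is also irreducible (irreducibility is preserved under the substitution x → x + 2). Hence m_α(x) = x^3 + 6x^2 + 12x - 592.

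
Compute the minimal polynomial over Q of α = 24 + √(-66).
m_α(x) = x^2 - 48x + 642

From α - 24 = √(-66), squaring gives (α - 24)^2 = -66, i.e. α^2 - 48α + 576 = -66, so α^2 - 48α + 642 = 0. The discriminant of x^2 - 48x + 642 is (-48)^2 - 4·(642) = 2304 - 2568 = -264, and 4·(-66) is not a perfect square in Q since -66 is squarefree and ≠ 1. Hence x^2 - 48x + 642 is irreducible over Q and is the minimal polynomial of α.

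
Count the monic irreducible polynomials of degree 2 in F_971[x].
There are 470935 monic irreducible polynomials of degree 2 over F_971

Each element of F_{971^2} that lies in no proper subfield is a root of exactly one monic irreducible of degree 2 over F_971, and each such polynomial has 2 distinct roots in F_{971^2}. By Möbius inversion the count is N_971(2) = (1/2) Σ_{d|2} μ(2/d) · 971^d = (1/2)(μ(2)·971^1 + μ(1)·971^2) = 941870/2 = 470935.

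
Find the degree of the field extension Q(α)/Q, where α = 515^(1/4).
[Q(α):Q] = 4

α is a root of x^4 - 515. By Eisenstein's criterion at the prime p = 5 (which divides the constant term 515 but p^2 = 25 does not, since 515 is squarefree), x^4 - 515 is irreducible over Q. Hence [Q(α):Q] = 4.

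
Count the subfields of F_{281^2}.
F_{281^2} has 2 subfields

The subfields of F_{p^n} are exactly the fields F_{p^d} for d | n (each is the fixed field of the unique index-d subgroup of Gal(F_{p^n}/F_p) ≅ Z/nZ). The divisors of n = 2 are {1, 2}, giving 2 subfields: F_{281^1}, F_{281^2}.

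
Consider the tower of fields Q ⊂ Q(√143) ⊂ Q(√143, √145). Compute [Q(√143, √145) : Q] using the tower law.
[Q(√143, √145) : Q] = 4

[Q(√143):Q] = 2 (min poly x^2 - 143, irreducible since 143 is squarefree > 1). For the top step, suppose √145 ∈ Q(√143), say √145 = c + d√143 with c, d ∈ Q. Squaring: 145 = c^2 + 143d^2 + 2cd√143. Since √143 ∉ Q this forces 2cd = 0. If d = 0 then √145 = c ∈ Q, contradicting 145 squarefree > 1. If c = 0 then 145 = 143d^2, so 143·145 = (143d)^2 is a perfect square in Q — but 143·145 = 20735 is not a perfect square (since 143 and 145 are distinct squarefree integers). Contradiction. Hence √145 ∉ Q(√143), so x^2 - 145 stays irreducible over Q(√143) and [Q(√143, √145) : Q(√143)] = 2. By the tower law, [Q(√143, √145) : Q] = 2 · 2 = 4.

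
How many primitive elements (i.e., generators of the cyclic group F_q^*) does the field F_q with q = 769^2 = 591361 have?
There are φ(591360) = 122880 primitive elements

F_q^* is cyclic of order q - 1 = 591360. A cyclic group of order m has exactly φ(m) generators. Here m = 591360 = 2^9 · 3 · 5 · 7 · 11, so the number of primitive elements is φ(591360) = 122880.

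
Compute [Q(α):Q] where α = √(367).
[Q(α):Q] = 2

[Q(α):Q] equals the degree of the minimal polynomial of α. Here α^2 = 367 and x^2 - 367 is irreducible (d = 367 is squarefree, ≠ 1, hence not a square), so deg(m_α) = 2. Thus [Q(α):Q] = 2.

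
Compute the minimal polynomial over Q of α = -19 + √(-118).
m_α(x) = x^2 + 38x + 479

From α + 19 = √(-118), squaring gives (α + 19)^2 = -118, i.e. α^2 + 38α + 361 = -118, so α^2 + 38α + 479 = 0. The discriminant of x^2 + 38x + 479 is (38)^2 - 4·(479) = 1444 - 1916 = -472, and 4·(-118) is not a perfect square in Q since -118 is squarefree and ≠ 1. Hence x^2 + 38x + 479 is irreducible over Q and is the minimal polynomial of α.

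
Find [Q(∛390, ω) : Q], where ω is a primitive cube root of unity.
[Q(∛390, ω) : Q] = 6

[Q(∛390):Q] = 3 (min poly x^3 - 390, irreducible since 390 is not a perfect cube). [Q(ω):Q] = 2 (min poly x^2 + x + 1). Since Q(∛390) ⊂ R and ω ∉ R, we have ω ∉ Q(∛390), so x^2 + x + 1 remains irreducible over Q(∛390) and [Q(∛390, ω) : Q(∛390)] = 2. By the tower law, [Q(∛390, ω) : Q] = 3 · 2 = 6. (In fact Q(∛390, ω) is the splitting field of x^3 - 390 over Q.)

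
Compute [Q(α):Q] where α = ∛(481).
[Q(α):Q] = 3

The minimal polynomial of α is x^3 - 481, irreducible over Q since 481 is not a perfect cube (so x^3 - 481 has no rational root). Hence [Q(α):Q] = deg(m_α) = 3.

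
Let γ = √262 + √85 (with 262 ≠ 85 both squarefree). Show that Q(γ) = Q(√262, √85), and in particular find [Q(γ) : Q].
[Q(γ) : Q] = 4 (equivalently, Q(γ) = Q(√262, √85))

Obviously Q(γ) ⊆ Q(√262, √85), and [Q(√262, √85):Q] = 4 (since 262, 85 are distinct squarefree integers > 1 with 22270 not a perfect square). To show equality we compute the minimal polynomial of γ. From γ = √262 + √85: γ^2 = 262 + 2√(22270) + 85 = 347 + 2√(22270), so γ^2 - 347 = 2√(22270); squaring, (γ^2 - 347)^2 = 4·22270, i.e. γ^4 - 694γ^2 + 120409 - 89080 = 0, i.e. γ^4 - 694γ^2 + 31329 = 0. So γ is a root of x^4 - 694x^2 + 31329. This polynomial is irreducible over Q: it has no rational root (each ±√262 ± √85 is irrational), and any factorization into two quadratics over Q would force √(22270) ∈ Q (pairing opposite roots) or √262, √85 ∈ Q (other pairings), all impossible. Hence [Q(γ):Q] = 4 = [Q(√262, √85):Q], so Q(γ) = Q(√262, √85).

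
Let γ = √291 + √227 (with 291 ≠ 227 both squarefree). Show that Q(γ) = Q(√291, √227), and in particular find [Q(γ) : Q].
[Q(γ) : Q] = 4 (equivalently, Q(γ) = Q(√291, √227))

Obviously Q(γ) ⊆ Q(√291, √227), and [Q(√291, √227):Q] = 4 (since 291, 227 are distinct squarefree integers > 1 with 66057 not a perfect square). To show equality we compute the minimal polynomial of γ. From γ = √291 + √227: γ^2 = 291 + 2√(66057) + 227 = 518 + 2√(66057), so γ^2 - 518 = 2√(66057); squaring, (γ^2 - 518)^2 = 4·66057, i.e. γ^4 - 1036γ^2 + 268324 - 264228 = 0, i.e. γ^4 - 1036γ^2 + 4096 = 0. So γ is a root of x^4 - 1036x^2 + 4096. This polynomial is irreducible over Q: it has no rational root (each ±√291 ± √227 is irrational), and any factorization into two quadratics over Q would force √(66057) ∈ Q (pairing opposite roots) or √291, √227 ∈ Q (other pairings), all impossible. Hence [Q(γ):Q] = 4 = [Q(√291, √227):Q], so Q(γ) = Q(√291, √227).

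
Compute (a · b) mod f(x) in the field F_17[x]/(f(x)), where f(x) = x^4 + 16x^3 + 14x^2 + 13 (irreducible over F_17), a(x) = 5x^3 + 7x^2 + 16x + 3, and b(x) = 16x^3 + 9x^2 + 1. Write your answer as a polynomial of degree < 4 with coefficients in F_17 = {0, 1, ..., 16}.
a · b ≡ 4x^3 + 5x^2 + 12x + 8 (mod f(x))

Multiply in F_17[x]: a(x)·b(x) = (5x^3 + 7x^2 + 16x + 3)·(16x^3 + 9x^2 + 1) = 12x^6 + 4x^5 + 13x^4 + 10x^3 + 16x + 3. This has degree ≥ 4, so divide by f(x) over F_17: 12x^6 + 4x^5 + 13x^4 + 10x^3 + 16x + 3 = (12x^2 + 16x + 14)·(x^4 + 16x^3 + 14x^2 + 13) + (4x^3 + 5x^2 + 12x + 8). Hence a·b ≡ 4x^3 + 5x^2 + 12x + 8 (mod f). (F_17[x]/(f) is a field with 17^4 = 83521 elements since f is irreducible of degree 4.)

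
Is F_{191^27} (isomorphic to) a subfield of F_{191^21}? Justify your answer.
No: F_{191^27} is not a subfield of F_{191^21}

F_{p^m} embeds in F_{p^n} iff m | n. Here 27 ∤ 21 (since 21 = 0·27 + 21 with remainder 21 ≠ 0), so F_{191^27} is not a subfield of F_{191^21}. Equivalently: if it were, the tower law would give 27 = [F_{191^27}:F_191] dividing [F_{191^21}:F_191] = 21, contradiction.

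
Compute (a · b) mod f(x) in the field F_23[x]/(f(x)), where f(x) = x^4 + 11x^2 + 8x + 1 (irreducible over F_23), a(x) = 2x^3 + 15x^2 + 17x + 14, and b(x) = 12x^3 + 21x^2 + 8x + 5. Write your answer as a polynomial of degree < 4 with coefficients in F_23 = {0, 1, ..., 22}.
a · b ≡ 22x^3 + 2x^2 + 15x + 6 (mod f(x))

Multiply in F_23[x]: a(x)·b(x) = (2x^3 + 15x^2 + 17x + 14)·(12x^3 + 21x^2 + 8x + 5) = x^6 + 15x^5 + 6x^4 + 11x^3 + 22x^2 + 13x + 1. This has degree ≥ 4, so divide by f(x) over F_23: x^6 + 15x^5 + 6x^4 + 11x^3 + 22x^2 + 13x + 1 = (x^2 + 15x + 18)·(x^4 + 11x^2 + 8x + 1) + (22x^3 + 2x^2 + 15x + 6). Hence a·b ≡ 22x^3 + 2x^2 + 15x + 6 (mod f). (F_23[x]/(f) is a field with 23^4 = 279841 elements since f is irreducible of degree 4.)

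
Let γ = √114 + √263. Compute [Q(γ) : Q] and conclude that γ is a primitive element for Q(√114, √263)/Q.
[Q(γ) : Q] = 4 (equivalently, Q(γ) = Q(√114, √263))

Obviously Q(γ) ⊆ Q(√114, √263), and [Q(√114, √263):Q] = 4 (since 114, 263 are distinct squarefree integers > 1 with 29982 not a perfect square). To show equality we compute the minimal polynomial of γ. From γ = √114 + √263: γ^2 = 114 + 2√(29982) + 263 = 377 + 2√(29982), so γ^2 - 377 = 2√(29982); squaring, (γ^2 - 377)^2 = 4·29982, i.e. γ^4 - 754γ^2 + 142129 - 119928 = 0, i.e. γ^4 - 754γ^2 + 22201 = 0. So γ is a root of x^4 - 754x^2 + 22201. This polynomial is irreducible over Q: it has no rational root (each ±√114 ± √263 is irrational), and any factorization into two quadratics over Q would force √(29982) ∈ Q (pairing opposite roots) or √114, √263 ∈ Q (other pairings), all impossible. Hence [Q(γ):Q] = 4 = [Q(√114, √263):Q], so Q(γ) = Q(√114, √263).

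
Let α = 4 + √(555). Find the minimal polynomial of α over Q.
m_α(x) = x^2 - 8x - 539

From α - 4 = √(555), squaring gives (α - 4)^2 = 555, i.e. α^2 - 8α + 16 = 555, so α^2 - 8α - 539 = 0. The discriminant of x^2 - 8x - 539 is (-8)^2 - 4·(-539) = 64 + 2156 = 2220, and 4·(555) is not a perfect square in Q since 555 is squarefree and ≠ 1. Hence x^2 - 8x - 539 is irreducible over Q and is the minimal polynomial of α.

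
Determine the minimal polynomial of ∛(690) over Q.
m_α(x) = x^3 - 690

α satisfies α^3 = 690, so x^3 - 690 annihilates α. By the rational root test, a rational root p/q (in lowest terms) of x^3 - 690 would satisfy p^3 = 690 q^3, forcing q = 1 and p^3 = 690; but 690 is not a perfect cube, contradiction. A monic cubic over Q with no rational root is irreducible (any nontrivial factorization would include a linear factor). Hence x^3 - 690 is the minimal polynomial of α, and in particular [Q(α):Q] = 3.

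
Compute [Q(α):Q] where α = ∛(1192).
[Q(α):Q] = 3

The minimal polynomial of α is x^3 - 1192, irreducible over Q since 1192 is not a perfect cube (so x^3 - 1192 has no rational root). Hence [Q(α):Q] = deg(m_α) = 3.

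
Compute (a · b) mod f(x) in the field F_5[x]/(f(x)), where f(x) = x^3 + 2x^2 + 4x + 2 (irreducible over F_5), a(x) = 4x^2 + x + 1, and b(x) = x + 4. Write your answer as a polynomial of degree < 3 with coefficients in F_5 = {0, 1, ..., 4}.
a · b ≡ 4x^2 + 4x + 1 (mod f(x))

Multiply in F_5[x]: a(x)·b(x) = (4x^2 + x + 1)·(x + 4) = 4x^3 + 2x^2 + 4. This has degree ≥ 3, so divide by f(x) over F_5: 4x^3 + 2x^2 + 4 = (4)·(x^3 + 2x^2 + 4x + 2) + (4x^2 + 4x + 1). Hence a·b ≡ 4x^2 + 4x + 1 (mod f). (F_5[x]/(f) is a field with 5^3 = 125 elements since f is irreducible of degree 3.)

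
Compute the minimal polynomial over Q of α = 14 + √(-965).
m_α(x) = x^2 - 28x + 1161

From α - 14 = √(-965), squaring gives (α - 14)^2 = -965, i.e. α^2 - 28α + 196 = -965, so α^2 - 28α + 1161 = 0. The discriminant of x^2 - 28x + 1161 is (-28)^2 - 4·(1161) = 784 - 4644 = -3860, and 4·(-965) is not a perfect square in Q since -965 is squarefree and ≠ 1. Hence x^2 - 28x + 1161 is irreducible over Q and is the minimal polynomial of α.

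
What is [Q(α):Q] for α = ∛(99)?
[Q(α):Q] = 3

The minimal polynomial of α is x^3 - 99, irreducible over Q since 99 is not a perfect cube (so x^3 - 99 has no rational root). Hence [Q(α):Q] = deg(m_α) = 3.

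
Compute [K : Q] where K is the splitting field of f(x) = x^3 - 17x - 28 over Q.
[K : Q] = 6

By the rational root test, any rational root of the monic integer polynomial f(x) = x^3 - 17x - 28 must be an integer dividing the constant term -28, i.e. one of ±{1, 2, 4, 7, 14, 28}. Evaluating: f(1) = -44, f(-1) = -12, f(2) = -54, f(-2) = -2, f(4) = -32, f(-4) = -24, f(7) = 196, f(-7) = -252, f(14) = 2478, f(-14) = -2534, f(28) = 21448, f(-28) = -21504; none is 0, so f has no rational root and is therefore irreducible over Q (a cubic with no linear factor over a field is irreducible). For an irreducible cubic, the Galois group is A_3 or S_3 according as the discriminant disc(f) = -4a^3 - 27b^2 = -4·(-17)^3 - 27·(-28)^2 = -1516 is or is not a square in Q. Here disc(f) = -1516 is not a perfect square in Q, so the Galois group of f over Q is not contained in A_3 and must be all of S_3. The splitting field has degree |S_3| = 6 over Q, so [K : Q] = 6.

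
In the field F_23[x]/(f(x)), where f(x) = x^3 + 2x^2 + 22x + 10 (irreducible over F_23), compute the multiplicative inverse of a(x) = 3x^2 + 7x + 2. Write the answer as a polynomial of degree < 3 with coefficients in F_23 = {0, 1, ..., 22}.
a(x)^(-1) ≡ 21x^2 + 19x + 11 (mod f(x))

Since f is irreducible over F_23, F_23[x]/(f) is a field and a(x) ≠ 0 has an inverse. Apply the extended Euclidean algorithm to f(x) and a(x) in F_23[x]: f(x) = (8x + 5)·a(x) + (17x);  a(x) = (11x + 18)·(17x) + (2). The last nonzero remainder is the constant 2 = gcd(f, a) in F_23. Back-substituting through the division chain expresses 2 = s(x)·a(x) + t(x)·f(x) with s(x) ≡ 19x^2 + 15x + 22 (mod f), so (19x^2 + 15x + 22)·a(x) ≡ 2 (mod f). Multiplying by 2^(-1) ≡ 12 in F_23 gives a(x)^(-1) ≡ 12·(19x^2 + 15x + 22) ≡ 21x^2 + 19x + 11 (mod f). Check: (3x^2 + 7x + 2)·(21x^2 + 19x + 11) = 17x^4 + 20x^3 + x^2 + 22 ≡ 1 (mod x^3 + 2x^2 + 22x + 10).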